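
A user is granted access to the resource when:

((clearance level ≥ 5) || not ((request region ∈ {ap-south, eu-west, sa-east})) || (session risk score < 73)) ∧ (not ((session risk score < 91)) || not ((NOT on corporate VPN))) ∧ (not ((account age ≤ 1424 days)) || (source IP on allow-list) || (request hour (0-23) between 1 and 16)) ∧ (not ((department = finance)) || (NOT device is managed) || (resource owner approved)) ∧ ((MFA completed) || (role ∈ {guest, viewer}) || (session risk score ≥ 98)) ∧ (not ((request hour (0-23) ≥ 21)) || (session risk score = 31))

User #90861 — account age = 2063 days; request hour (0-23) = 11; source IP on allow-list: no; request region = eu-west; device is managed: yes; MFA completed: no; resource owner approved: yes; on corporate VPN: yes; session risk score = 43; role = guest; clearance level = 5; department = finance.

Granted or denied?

Atomic conditions:
  clearance level ≥ 5: 5 ≥ 5 is true
  request region ∈ {ap-south, eu-west, sa-east}: eu-west is in the set → true
  session risk score < 73: 43 < 73 is true
  session risk score < 91: 43 < 91 is true
  NOT on corporate VPN: yes → false
  account age ≤ 1424 days: 2063 ≤ 1424 is false
  source IP on allow-list: no → false
  request hour (0-23) between 1 and 16: 11 in [1, 16] is true
  department = finance: finance == finance is true
  NOT device is managed: yes → false
  resource owner approved: yes → true
  MFA completed: no → false
  role ∈ {guest, viewer}: guest is in the set → true
  session risk score ≥ 98: 43 ≥ 98 is false
  request hour (0-23) ≥ 21: 11 ≥ 21 is false
  session risk score = 31: 43 == 31 is false
Combine:
[1.2] NOT true = false
[1] true OR false OR true = true
[2.1] NOT true = false
[2.2] NOT false = true
[2] false OR true = true
[3.1] NOT false = true
[3] true OR false OR true = true
[4.1] NOT true = false
[4] false OR false OR true = true
[5] false OR true OR false = true
[6.1] NOT false = true
[6] true OR false = true
[root] true AND true AND true AND true AND true AND true = true
Overall: true → granted

Granted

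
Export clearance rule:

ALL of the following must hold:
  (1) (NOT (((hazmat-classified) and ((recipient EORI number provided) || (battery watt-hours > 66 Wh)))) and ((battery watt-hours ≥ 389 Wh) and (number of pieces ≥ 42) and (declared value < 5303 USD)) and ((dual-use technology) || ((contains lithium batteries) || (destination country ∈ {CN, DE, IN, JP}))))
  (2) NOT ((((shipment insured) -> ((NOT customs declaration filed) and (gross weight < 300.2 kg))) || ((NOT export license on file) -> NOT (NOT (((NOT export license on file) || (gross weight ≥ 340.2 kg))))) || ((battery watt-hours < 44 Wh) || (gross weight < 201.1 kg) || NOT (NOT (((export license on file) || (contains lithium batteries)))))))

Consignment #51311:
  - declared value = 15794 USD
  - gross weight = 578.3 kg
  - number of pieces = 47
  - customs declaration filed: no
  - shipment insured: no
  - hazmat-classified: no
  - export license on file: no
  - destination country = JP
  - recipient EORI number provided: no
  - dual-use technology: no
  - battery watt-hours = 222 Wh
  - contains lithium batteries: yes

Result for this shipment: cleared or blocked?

Atomic conditions:
  hazmat-classified: no → false
  recipient EORI number provided: no → false
  battery watt-hours > 66 Wh: 222 > 66 is true
  battery watt-hours ≥ 389 Wh: 222 ≥ 389 is false
  number of pieces ≥ 42: 47 ≥ 42 is true
  declared value < 5303 USD: 15794 < 5303 is false
  dual-use technology: no → false
  contains lithium batteries: yes → true
  destination country ∈ {CN, DE, IN, JP}: JP is in the set → true
  shipment insured: no → false
  NOT customs declaration filed: no → true
  gross weight < 300.2 kg: 578.3 < 300.2 is false
  NOT export license on file: no → true
  gross weight ≥ 340.2 kg: 578.3 ≥ 340.2 is true
  battery watt-hours < 44 Wh: 222 < 44 is false
  gross weight < 201.1 kg: 578.3 < 201.1 is false
  export license on file: no → false
Combine:
[1.1.1.2] false OR true = true
[1.1.1] false AND true = false
[1.1] NOT false = true
[1.2] false AND true AND false = false
[1.3.2] true OR true = true
[1.3] false OR true = true
[1] true AND false AND true = false
[2.1.1.2] true AND false = false
[2.1.1] false → false (antecedent false ⇒ implication holds) = true
[2.1.2.2.1.1] true OR true = true
[2.1.2.2.1] NOT true = false
[2.1.2.2] NOT false = true
[2.1.2] true → true = true
[2.1.3.3.1.1] false OR true = true
[2.1.3.3.1] NOT true = false
[2.1.3.3] NOT false = true
[2.1.3] false OR false OR true = true
[2.1] true OR true OR true = true
[2] NOT true = false
[root] false AND false = false
Overall: false → blocked

Blocked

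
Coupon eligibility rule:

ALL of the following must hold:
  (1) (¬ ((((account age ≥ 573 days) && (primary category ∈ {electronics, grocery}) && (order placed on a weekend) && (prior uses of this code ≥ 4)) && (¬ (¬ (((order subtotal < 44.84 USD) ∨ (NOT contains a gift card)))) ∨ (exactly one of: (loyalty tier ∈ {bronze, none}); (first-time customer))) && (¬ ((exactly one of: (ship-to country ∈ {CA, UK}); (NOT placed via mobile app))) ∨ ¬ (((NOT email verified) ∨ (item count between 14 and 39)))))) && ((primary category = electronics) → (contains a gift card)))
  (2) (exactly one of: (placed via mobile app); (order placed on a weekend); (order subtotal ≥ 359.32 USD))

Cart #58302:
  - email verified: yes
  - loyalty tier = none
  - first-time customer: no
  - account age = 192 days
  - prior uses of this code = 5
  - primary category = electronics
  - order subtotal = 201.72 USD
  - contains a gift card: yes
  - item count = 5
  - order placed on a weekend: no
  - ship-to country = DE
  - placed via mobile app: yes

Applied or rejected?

Atomic conditions:
  account age ≥ 573 days: 192 ≥ 573 is false
  primary category ∈ {electronics, grocery}: electronics is in the set → true
  order placed on a weekend: no → false
  prior uses of this code ≥ 4: 5 ≥ 4 is true
  order subtotal < 44.84 USD: 201.72 < 44.84 is false
  NOT contains a gift card: yes → false
  loyalty tier ∈ {bronze, none}: none is in the set → true
  first-time customer: no → false
  ship-to country ∈ {CA, UK}: DE is not in the set → false
  NOT placed via mobile app: yes → false
  NOT email verified: yes → false
  item count between 14 and 39: 5 in [14, 39] is false
  primary category = electronics: electronics == electronics is true
  contains a gift card: yes → true
  placed via mobile app: yes → true
  order subtotal ≥ 359.32 USD: 201.72 ≥ 359.32 is false
Combine:
[1.1.1.1] false AND true AND false AND true = false
[1.1.1.2.1.1.1] false OR false = false
[1.1.1.2.1.1] NOT false = true
[1.1.1.2.1] NOT true = false
[1.1.1.2.2] exactly-one(true, false) = true
[1.1.1.2] false OR true = true
[1.1.1.3.1.1] exactly-one(false, false) = false
[1.1.1.3.1] NOT false = true
[1.1.1.3.2.1] false OR false = false
[1.1.1.3.2] NOT false = true
[1.1.1.3] true OR true = true
[1.1.1] false AND true AND true = false
[1.1] NOT false = true
[1.2] true → true = true
[1] true AND true = true
[2] exactly-one(true, false, false) = true
[root] true AND true = true
Overall: true → applied

Applied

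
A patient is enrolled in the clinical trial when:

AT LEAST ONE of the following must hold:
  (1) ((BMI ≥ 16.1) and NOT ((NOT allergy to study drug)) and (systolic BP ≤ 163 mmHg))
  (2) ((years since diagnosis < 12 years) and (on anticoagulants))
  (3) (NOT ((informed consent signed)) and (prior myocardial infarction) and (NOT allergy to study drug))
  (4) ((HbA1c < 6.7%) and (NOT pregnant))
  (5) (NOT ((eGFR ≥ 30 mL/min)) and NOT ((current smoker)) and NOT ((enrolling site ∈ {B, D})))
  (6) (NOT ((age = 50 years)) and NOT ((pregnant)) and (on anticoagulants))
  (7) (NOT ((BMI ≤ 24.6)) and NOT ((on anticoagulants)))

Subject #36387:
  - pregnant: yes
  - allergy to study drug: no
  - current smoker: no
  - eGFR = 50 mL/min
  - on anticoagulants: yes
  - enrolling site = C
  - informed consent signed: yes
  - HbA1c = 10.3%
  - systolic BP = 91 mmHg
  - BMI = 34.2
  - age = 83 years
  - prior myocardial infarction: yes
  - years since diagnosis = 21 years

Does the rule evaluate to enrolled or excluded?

Atomic conditions:
  BMI ≥ 16.1: 34.2 ≥ 16.1 is true
  NOT allergy to study drug: no → true
  systolic BP ≤ 163 mmHg: 91 ≤ 163 is true
  years since diagnosis < 12 years: 21 < 12 is false
  on anticoagulants: yes → true
  informed consent signed: yes → true
  prior myocardial infarction: yes → true
  HbA1c < 6.7%: 10.3 < 6.7 is false
  NOT pregnant: yes → false
  eGFR ≥ 30 mL/min: 50 ≥ 30 is true
  current smoker: no → false
  enrolling site ∈ {B, D}: C is not in the set → false
  age = 50 years: 83 == 50 is false
  pregnant: yes → true
  BMI ≤ 24.6: 34.2 ≤ 24.6 is false
Combine:
[1.2] NOT true = false
[1] true AND false AND true = false
[2] false AND true = false
[3.1] NOT true = false
[3] false AND true AND true = false
[4] false AND false = false
[5.1] NOT true = false
[5.2] NOT false = true
[5.3] NOT false = true
[5] false AND true AND true = false
[6.1] NOT false = true
[6.2] NOT true = false
[6] true AND false AND true = false
[7.1] NOT false = true
[7.2] NOT true = false
[7] true AND false = false
[root] false OR false OR false OR false OR false OR false OR false = false
Overall: false → excluded

Excluded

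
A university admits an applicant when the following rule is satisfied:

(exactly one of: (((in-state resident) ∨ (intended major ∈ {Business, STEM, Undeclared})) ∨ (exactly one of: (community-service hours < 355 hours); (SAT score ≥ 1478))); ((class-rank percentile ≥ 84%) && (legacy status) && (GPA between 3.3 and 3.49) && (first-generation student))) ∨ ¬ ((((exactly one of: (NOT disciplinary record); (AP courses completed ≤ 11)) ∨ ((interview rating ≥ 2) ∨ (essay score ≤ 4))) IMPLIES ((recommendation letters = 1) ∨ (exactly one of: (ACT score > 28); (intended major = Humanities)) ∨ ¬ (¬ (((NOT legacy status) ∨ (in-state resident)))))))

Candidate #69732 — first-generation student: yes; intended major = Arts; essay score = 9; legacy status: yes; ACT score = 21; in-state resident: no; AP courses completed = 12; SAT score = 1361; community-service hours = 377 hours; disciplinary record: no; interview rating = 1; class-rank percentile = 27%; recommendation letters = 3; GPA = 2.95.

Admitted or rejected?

Admitted

Atomic conditions:
  in-state resident: no → false
  intended major ∈ {Business, STEM, Undeclared}: Arts is not in the set → false
  community-service hours < 355 hours: 377 < 355 is false
  SAT score ≥ 1478: 1361 ≥ 1478 is false
  class-rank percentile ≥ 84%: 27 ≥ 84 is false
  legacy status: yes → true
  GPA between 3.3 and 3.49: 2.95 in [3.3, 3.49] is false
  first-generation student: yes → true
  NOT disciplinary record: no → true
  AP courses completed ≤ 11: 12 ≤ 11 is false
  interview rating ≥ 2: 1 ≥ 2 is false
  essay score ≤ 4: 9 ≤ 4 is false
  recommendation letters = 1: 3 == 1 is false
  ACT score > 28: 21 > 28 is false
  intended major = Humanities: Arts == Humanities is false
  NOT legacy status: yes → false
Combine:
[1.1.1] false OR false = false
[1.1.2] exactly-one(false, false) = false
[1.1] false OR false = false
[1.2] false AND true AND false AND true = false
[1] exactly-one(false, false) = false
[2.1.1.1] exactly-one(true, false) = true
[2.1.1.2] false OR false = false
[2.1.1] true OR false = true
[2.1.2.2] exactly-one(false, false) = false
[2.1.2.3.1.1] false OR false = false
[2.1.2.3.1] NOT false = true
[2.1.2.3] NOT true = false
[2.1.2] false OR false OR false = false
[2.1] true → false = false
[2] NOT false = true
[root] false OR true = true
Overall: true → admitted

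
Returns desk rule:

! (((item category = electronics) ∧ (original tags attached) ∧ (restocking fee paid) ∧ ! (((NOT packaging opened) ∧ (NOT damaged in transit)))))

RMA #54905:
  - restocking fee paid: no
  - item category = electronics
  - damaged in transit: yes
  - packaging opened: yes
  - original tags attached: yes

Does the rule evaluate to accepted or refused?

Atomic conditions:
  item category = electronics: electronics == electronics is true
  original tags attached: yes → true
  restocking fee paid: no → false
  NOT packaging opened: yes → false
  NOT damaged in transit: yes → false
Combine:
[1.4.1] false AND false = false
[1.4] NOT false = true
[1] true AND true AND false AND true = false
[root] NOT false = true
Overall: true → accepted

Accepted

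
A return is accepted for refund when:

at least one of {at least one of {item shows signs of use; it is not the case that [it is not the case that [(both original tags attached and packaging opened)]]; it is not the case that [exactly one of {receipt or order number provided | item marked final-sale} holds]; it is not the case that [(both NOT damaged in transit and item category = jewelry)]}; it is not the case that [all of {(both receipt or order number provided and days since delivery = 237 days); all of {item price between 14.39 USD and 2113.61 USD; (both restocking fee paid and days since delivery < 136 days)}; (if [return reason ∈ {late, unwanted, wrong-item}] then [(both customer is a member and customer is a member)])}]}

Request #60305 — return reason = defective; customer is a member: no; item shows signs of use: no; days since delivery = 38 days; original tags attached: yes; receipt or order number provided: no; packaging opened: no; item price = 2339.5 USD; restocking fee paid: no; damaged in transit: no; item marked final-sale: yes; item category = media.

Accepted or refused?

Accepted

Atomic conditions:
  item shows signs of use: no → false
  original tags attached: yes → true
  packaging opened: no → false
  receipt or order number provided: no → false
  item marked final-sale: yes → true
  NOT damaged in transit: no → true
  item category = jewelry: media == jewelry is false
  days since delivery = 237 days: 38 == 237 is false
  item price between 14.39 USD and 2113.61 USD: 2339.5 in [14.39, 2113.61] is false
  restocking fee paid: no → false
  days since delivery < 136 days: 38 < 136 is true
  return reason ∈ {late, unwanted, wrong-item}: defective is not in the set → false
  customer is a member: no → false
Combine:
[1.2.1.1] true AND false = false
[1.2.1] NOT false = true
[1.2] NOT true = false
[1.3.1] exactly-one(false, true) = true
[1.3] NOT true = false
[1.4.1] true AND false = false
[1.4] NOT false = true
[1] false OR false OR false OR true = true
[2.1.1] false AND false = false
[2.1.2.2] false AND true = false
[2.1.2] false AND false = false
[2.1.3.2] false AND false = false
[2.1.3] false → false (antecedent false ⇒ implication holds) = true
[2.1] false AND false AND true = false
[2] NOT false = true
[root] true OR true = true
Overall: true → accepted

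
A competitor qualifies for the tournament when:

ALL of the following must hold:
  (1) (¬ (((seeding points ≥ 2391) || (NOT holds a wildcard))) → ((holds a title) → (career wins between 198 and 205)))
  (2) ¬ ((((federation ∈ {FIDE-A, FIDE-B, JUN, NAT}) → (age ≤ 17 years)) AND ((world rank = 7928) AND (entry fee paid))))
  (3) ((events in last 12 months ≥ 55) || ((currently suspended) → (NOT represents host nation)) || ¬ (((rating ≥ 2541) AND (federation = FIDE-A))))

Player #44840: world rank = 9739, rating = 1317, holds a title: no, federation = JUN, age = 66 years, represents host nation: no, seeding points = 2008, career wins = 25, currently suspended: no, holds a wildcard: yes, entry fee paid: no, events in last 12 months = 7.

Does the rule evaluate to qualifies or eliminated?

Qualifies

Atomic conditions:
  seeding points ≥ 2391: 2008 ≥ 2391 is false
  NOT holds a wildcard: yes → false
  holds a title: no → false
  career wins between 198 and 205: 25 in [198, 205] is false
  federation ∈ {FIDE-A, FIDE-B, JUN, NAT}: JUN is in the set → true
  age ≤ 17 years: 66 ≤ 17 is false
  world rank = 7928: 9739 == 7928 is false
  entry fee paid: no → false
  events in last 12 months ≥ 55: 7 ≥ 55 is false
  currently suspended: no → false
  NOT represents host nation: no → true
  rating ≥ 2541: 1317 ≥ 2541 is false
  federation = FIDE-A: JUN == FIDE-A is false
Combine:
[1.1.1] false OR false = false
[1.1] NOT false = true
[1.2] false → false (antecedent false ⇒ implication holds) = true
[1] true → true = true
[2.1.1] true → false = false
[2.1.2] false AND false = false
[2.1] false AND false = false
[2] NOT false = true
[3.2] false → true (antecedent false ⇒ implication holds) = true
[3.3.1] false AND false = false
[3.3] NOT false = true
[3] false OR true OR true = true
[root] true AND true AND true = true
Overall: true → qualifies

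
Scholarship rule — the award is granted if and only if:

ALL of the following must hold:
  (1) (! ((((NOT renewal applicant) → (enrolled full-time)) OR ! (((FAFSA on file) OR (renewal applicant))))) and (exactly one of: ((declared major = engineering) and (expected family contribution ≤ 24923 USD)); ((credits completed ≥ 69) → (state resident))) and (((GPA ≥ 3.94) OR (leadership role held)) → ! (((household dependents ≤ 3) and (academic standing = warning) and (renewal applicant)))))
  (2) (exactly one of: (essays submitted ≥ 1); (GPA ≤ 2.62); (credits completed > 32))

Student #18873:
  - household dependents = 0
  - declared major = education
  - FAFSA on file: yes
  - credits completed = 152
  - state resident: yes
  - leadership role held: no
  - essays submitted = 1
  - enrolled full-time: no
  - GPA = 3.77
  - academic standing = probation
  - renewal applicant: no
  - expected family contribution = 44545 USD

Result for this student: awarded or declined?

Declined

Atomic conditions:
  NOT renewal applicant: no → true
  enrolled full-time: no → false
  FAFSA on file: yes → true
  renewal applicant: no → false
  declared major = engineering: education == engineering is false
  expected family contribution ≤ 24923 USD: 44545 ≤ 24923 is false
  credits completed ≥ 69: 152 ≥ 69 is true
  state resident: yes → true
  GPA ≥ 3.94: 3.77 ≥ 3.94 is false
  leadership role held: no → false
  household dependents ≤ 3: 0 ≤ 3 is true
  academic standing = warning: probation == warning is false
  essays submitted ≥ 1: 1 ≥ 1 is true
  GPA ≤ 2.62: 3.77 ≤ 2.62 is false
  credits completed > 32: 152 > 32 is true
Combine:
[1.1.1.1] true → false = false
[1.1.1.2.1] true OR false = true
[1.1.1.2] NOT true = false
[1.1.1] false OR false = false
[1.1] NOT false = true
[1.2.1] false AND false = false
[1.2.2] true → true = true
[1.2] exactly-one(false, true) = true
[1.3.1] false OR false = false
[1.3.2.1] true AND false AND false = false
[1.3.2] NOT false = true
[1.3] false → true (antecedent false ⇒ implication holds) = true
[1] true AND true AND true = true
[2] exactly-one(true, false, true) = false
[root] true AND false = false
Overall: false → declined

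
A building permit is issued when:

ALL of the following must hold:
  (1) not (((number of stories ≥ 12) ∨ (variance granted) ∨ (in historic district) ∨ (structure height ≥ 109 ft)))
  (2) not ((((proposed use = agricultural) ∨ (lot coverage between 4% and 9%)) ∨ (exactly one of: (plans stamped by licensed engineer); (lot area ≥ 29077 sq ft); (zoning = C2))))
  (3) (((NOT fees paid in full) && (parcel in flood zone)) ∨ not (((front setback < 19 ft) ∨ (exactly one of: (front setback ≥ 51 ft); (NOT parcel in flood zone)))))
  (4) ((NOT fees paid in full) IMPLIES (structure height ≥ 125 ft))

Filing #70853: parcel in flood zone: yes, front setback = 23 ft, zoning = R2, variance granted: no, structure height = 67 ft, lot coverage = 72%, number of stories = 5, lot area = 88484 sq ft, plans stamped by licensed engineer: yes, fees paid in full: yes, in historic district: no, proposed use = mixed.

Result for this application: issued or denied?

Issued

Atomic conditions:
  number of stories ≥ 12: 5 ≥ 12 is false
  variance granted: no → false
  in historic district: no → false
  structure height ≥ 109 ft: 67 ≥ 109 is false
  proposed use = agricultural: mixed == agricultural is false
  lot coverage between 4% and 9%: 72 in [4, 9] is false
  plans stamped by licensed engineer: yes → true
  lot area ≥ 29077 sq ft: 88484 ≥ 29077 is true
  zoning = C2: R2 == C2 is false
  NOT fees paid in full: yes → false
  parcel in flood zone: yes → true
  front setback < 19 ft: 23 < 19 is false
  front setback ≥ 51 ft: 23 ≥ 51 is false
  NOT parcel in flood zone: yes → false
  structure height ≥ 125 ft: 67 ≥ 125 is false
Combine:
[1.1] false OR false OR false OR false = false
[1] NOT false = true
[2.1.1] false OR false = false
[2.1.2] exactly-one(true, true, false) = false
[2.1] false OR false = false
[2] NOT false = true
[3.1] false AND true = false
[3.2.1.2] exactly-one(false, false) = false
[3.2.1] false OR false = false
[3.2] NOT false = true
[3] false OR true = true
[4] false → false (antecedent false ⇒ implication holds) = true
[root] true AND true AND true AND true = true
Overall: true → issued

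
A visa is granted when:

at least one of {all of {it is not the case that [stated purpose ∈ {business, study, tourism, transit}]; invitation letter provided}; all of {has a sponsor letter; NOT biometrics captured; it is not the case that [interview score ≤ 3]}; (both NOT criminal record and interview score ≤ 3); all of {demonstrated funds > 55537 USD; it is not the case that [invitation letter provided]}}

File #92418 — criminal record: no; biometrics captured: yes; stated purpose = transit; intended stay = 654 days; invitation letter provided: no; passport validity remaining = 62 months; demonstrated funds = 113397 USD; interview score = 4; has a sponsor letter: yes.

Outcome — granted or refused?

Granted

Atomic conditions:
  stated purpose ∈ {business, study, tourism, transit}: transit is in the set → true
  invitation letter provided: no → false
  has a sponsor letter: yes → true
  NOT biometrics captured: yes → false
  interview score ≤ 3: 4 ≤ 3 is false
  NOT criminal record: no → true
  demonstrated funds > 55537 USD: 113397 > 55537 is true
Combine:
[1.1] NOT true = false
[1] false AND false = false
[2.3] NOT false = true
[2] true AND false AND true = false
[3] true AND false = false
[4.2] NOT false = true
[4] true AND true = true
[root] false OR false OR false OR true = true
Overall: true → granted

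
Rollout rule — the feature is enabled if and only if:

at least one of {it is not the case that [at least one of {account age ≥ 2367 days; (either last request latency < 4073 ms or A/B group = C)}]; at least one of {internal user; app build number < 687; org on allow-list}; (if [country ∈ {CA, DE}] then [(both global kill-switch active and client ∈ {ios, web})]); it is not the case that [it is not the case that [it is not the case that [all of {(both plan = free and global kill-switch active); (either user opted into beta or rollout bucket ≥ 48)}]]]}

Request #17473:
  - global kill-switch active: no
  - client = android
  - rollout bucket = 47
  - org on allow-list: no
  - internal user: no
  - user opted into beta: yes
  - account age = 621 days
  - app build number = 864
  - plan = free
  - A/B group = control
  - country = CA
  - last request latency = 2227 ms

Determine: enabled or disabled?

Atomic conditions:
  account age ≥ 2367 days: 621 ≥ 2367 is false
  last request latency < 4073 ms: 2227 < 4073 is true
  A/B group = C: control == C is false
  internal user: no → false
  app build number < 687: 864 < 687 is false
  org on allow-list: no → false
  country ∈ {CA, DE}: CA is in the set → true
  global kill-switch active: no → false
  client ∈ {ios, web}: android is not in the set → false
  plan = free: free == free is true
  user opted into beta: yes → true
  rollout bucket ≥ 48: 47 ≥ 48 is false
Combine:
[1.1.2] true OR false = true
[1.1] false OR true = true
[1] NOT true = false
[2] false OR false OR false = false
[3.2] false AND false = false
[3] true → false = false
[4.1.1.1.1] true AND false = false
[4.1.1.1.2] true OR false = true
[4.1.1.1] false AND true = false
[4.1.1] NOT false = true
[4.1] NOT true = false
[4] NOT false = true
[root] false OR false OR false OR true = true
Overall: true → enabled

Enabled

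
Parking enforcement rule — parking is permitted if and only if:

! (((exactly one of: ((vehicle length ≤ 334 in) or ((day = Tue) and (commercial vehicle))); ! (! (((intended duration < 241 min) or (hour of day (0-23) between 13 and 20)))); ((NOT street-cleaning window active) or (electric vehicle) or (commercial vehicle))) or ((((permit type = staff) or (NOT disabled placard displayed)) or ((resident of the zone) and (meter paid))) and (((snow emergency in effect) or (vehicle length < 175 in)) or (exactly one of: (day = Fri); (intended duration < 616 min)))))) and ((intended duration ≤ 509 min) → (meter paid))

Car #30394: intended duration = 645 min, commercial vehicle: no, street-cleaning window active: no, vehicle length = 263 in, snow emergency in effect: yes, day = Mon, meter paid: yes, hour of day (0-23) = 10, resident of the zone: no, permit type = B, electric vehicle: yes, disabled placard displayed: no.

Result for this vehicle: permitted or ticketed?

Ticketed

Atomic conditions:
  vehicle length ≤ 334 in: 263 ≤ 334 is true
  day = Tue: Mon == Tue is false
  commercial vehicle: no → false
  intended duration < 241 min: 645 < 241 is false
  hour of day (0-23) between 13 and 20: 10 in [13, 20] is false
  NOT street-cleaning window active: no → true
  electric vehicle: yes → true
  permit type = staff: B == staff is false
  NOT disabled placard displayed: no → true
  resident of the zone: no → false
  meter paid: yes → true
  snow emergency in effect: yes → true
  vehicle length < 175 in: 263 < 175 is false
  day = Fri: Mon == Fri is false
  intended duration < 616 min: 645 < 616 is false
  intended duration ≤ 509 min: 645 ≤ 509 is false
Combine:
[1.1.1.1.2] false AND false = false
[1.1.1.1] true OR false = true
[1.1.1.2.1.1] false OR false = false
[1.1.1.2.1] NOT false = true
[1.1.1.2] NOT true = false
[1.1.1.3] true OR true OR false = true
[1.1.1] exactly-one(true, false, true) = false
[1.1.2.1.1] false OR true = true
[1.1.2.1.2] false AND true = false
[1.1.2.1] true OR false = true
[1.1.2.2.1] true OR false = true
[1.1.2.2.2] exactly-one(false, false) = false
[1.1.2.2] true OR false = true
[1.1.2] true AND true = true
[1.1] false OR true = true
[1] NOT true = false
[2] false → true (antecedent false ⇒ implication holds) = true
[root] false AND true = false
Overall: false → ticketed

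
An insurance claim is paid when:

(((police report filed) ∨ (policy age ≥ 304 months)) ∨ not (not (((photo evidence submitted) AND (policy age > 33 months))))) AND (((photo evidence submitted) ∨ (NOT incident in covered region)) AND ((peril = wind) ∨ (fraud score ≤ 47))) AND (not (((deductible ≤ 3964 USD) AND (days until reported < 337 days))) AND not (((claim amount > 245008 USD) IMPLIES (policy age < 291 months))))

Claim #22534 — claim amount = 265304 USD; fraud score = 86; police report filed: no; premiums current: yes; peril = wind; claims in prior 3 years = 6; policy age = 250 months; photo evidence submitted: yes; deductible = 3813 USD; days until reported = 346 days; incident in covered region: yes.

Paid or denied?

Denied

Atomic conditions:
  police report filed: no → false
  policy age ≥ 304 months: 250 ≥ 304 is false
  photo evidence submitted: yes → true
  policy age > 33 months: 250 > 33 is true
  NOT incident in covered region: yes → false
  peril = wind: wind == wind is true
  fraud score ≤ 47: 86 ≤ 47 is false
  deductible ≤ 3964 USD: 3813 ≤ 3964 is true
  days until reported < 337 days: 346 < 337 is false
  claim amount > 245008 USD: 265304 > 245008 is true
  policy age < 291 months: 250 < 291 is true
Combine:
[1.1] false OR false = false
[1.2.1.1] true AND true = true
[1.2.1] NOT true = false
[1.2] NOT false = true
[1] false OR true = true
[2.1] true OR false = true
[2.2] true OR false = true
[2] true AND true = true
[3.1.1] true AND false = false
[3.1] NOT false = true
[3.2.1] true → true = true
[3.2] NOT true = false
[3] true AND false = false
[root] true AND true AND false = false
Overall: false → denied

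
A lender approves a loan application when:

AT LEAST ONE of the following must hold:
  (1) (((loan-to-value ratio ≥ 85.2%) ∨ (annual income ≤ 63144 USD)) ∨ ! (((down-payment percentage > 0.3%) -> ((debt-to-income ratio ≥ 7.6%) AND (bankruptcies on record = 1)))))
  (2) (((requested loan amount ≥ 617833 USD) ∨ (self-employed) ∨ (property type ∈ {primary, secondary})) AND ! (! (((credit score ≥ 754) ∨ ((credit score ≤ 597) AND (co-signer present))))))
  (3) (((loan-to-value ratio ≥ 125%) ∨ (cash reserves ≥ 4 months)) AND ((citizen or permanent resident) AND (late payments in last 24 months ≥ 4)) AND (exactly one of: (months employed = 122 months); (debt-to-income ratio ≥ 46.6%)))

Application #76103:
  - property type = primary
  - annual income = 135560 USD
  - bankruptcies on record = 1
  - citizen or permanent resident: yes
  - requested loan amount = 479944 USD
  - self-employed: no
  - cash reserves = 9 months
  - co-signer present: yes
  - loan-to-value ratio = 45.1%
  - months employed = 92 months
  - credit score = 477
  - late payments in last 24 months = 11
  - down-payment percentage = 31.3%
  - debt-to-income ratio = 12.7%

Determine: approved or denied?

Atomic conditions:
  loan-to-value ratio ≥ 85.2%: 45.1 ≥ 85.2 is false
  annual income ≤ 63144 USD: 135560 ≤ 63144 is false
  down-payment percentage > 0.3%: 31.3 > 0.3 is true
  debt-to-income ratio ≥ 7.6%: 12.7 ≥ 7.6 is true
  bankruptcies on record = 1: 1 == 1 is true
  requested loan amount ≥ 617833 USD: 479944 ≥ 617833 is false
  self-employed: no → false
  property type ∈ {primary, secondary}: primary is in the set → true
  credit score ≥ 754: 477 ≥ 754 is false
  credit score ≤ 597: 477 ≤ 597 is true
  co-signer present: yes → true
  loan-to-value ratio ≥ 125%: 45.1 ≥ 125 is false
  cash reserves ≥ 4 months: 9 ≥ 4 is true
  citizen or permanent resident: yes → true
  late payments in last 24 months ≥ 4: 11 ≥ 4 is true
  months employed = 122 months: 92 == 122 is false
  debt-to-income ratio ≥ 46.6%: 12.7 ≥ 46.6 is false
Combine:
[1.1] false OR false = false
[1.2.1.2] true AND true = true
[1.2.1] true → true = true
[1.2] NOT true = false
[1] false OR false = false
[2.1] false OR false OR true = true
[2.2.1.1.2] true AND true = true
[2.2.1.1] false OR true = true
[2.2.1] NOT true = false
[2.2] NOT false = true
[2] true AND true = true
[3.1] false OR true = true
[3.2] true AND true = true
[3.3] exactly-one(false, false) = false
[3] true AND true AND false = false
[root] false OR true OR false = true
Overall: true → approved

Approved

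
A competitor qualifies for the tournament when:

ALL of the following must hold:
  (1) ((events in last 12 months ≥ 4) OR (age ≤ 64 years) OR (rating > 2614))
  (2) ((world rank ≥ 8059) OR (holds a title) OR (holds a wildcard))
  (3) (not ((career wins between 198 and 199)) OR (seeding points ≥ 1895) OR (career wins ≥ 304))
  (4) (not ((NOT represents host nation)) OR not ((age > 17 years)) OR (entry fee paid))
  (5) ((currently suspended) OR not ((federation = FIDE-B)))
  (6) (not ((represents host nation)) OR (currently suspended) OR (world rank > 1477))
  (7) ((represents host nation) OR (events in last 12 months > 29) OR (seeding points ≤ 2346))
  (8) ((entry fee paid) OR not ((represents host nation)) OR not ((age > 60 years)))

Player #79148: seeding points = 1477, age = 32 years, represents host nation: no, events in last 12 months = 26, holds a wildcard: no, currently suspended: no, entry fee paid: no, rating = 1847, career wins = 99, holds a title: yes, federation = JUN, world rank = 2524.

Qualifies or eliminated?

Eliminated

Atomic conditions:
  events in last 12 months ≥ 4: 26 ≥ 4 is true
  age ≤ 64 years: 32 ≤ 64 is true
  rating > 2614: 1847 > 2614 is false
  world rank ≥ 8059: 2524 ≥ 8059 is false
  holds a title: yes → true
  holds a wildcard: no → false
  career wins between 198 and 199: 99 in [198, 199] is false
  seeding points ≥ 1895: 1477 ≥ 1895 is false
  career wins ≥ 304: 99 ≥ 304 is false
  NOT represents host nation: no → true
  age > 17 years: 32 > 17 is true
  entry fee paid: no → false
  currently suspended: no → false
  federation = FIDE-B: JUN == FIDE-B is false
  represents host nation: no → false
  world rank > 1477: 2524 > 1477 is true
  events in last 12 months > 29: 26 > 29 is false
  seeding points ≤ 2346: 1477 ≤ 2346 is true
  age > 60 years: 32 > 60 is false
Combine:
[1] true OR true OR false = true
[2] false OR true OR false = true
[3.1] NOT false = true
[3] true OR false OR false = true
[4.1] NOT true = false
[4.2] NOT true = false
[4] false OR false OR false = false
[5.2] NOT false = true
[5] false OR true = true
[6.1] NOT false = true
[6] true OR false OR true = true
[7] false OR false OR true = true
[8.2] NOT false = true
[8.3] NOT false = true
[8] false OR true OR true = true
[root] true AND true AND true AND false AND true AND true AND true AND true = false
Overall: false → eliminated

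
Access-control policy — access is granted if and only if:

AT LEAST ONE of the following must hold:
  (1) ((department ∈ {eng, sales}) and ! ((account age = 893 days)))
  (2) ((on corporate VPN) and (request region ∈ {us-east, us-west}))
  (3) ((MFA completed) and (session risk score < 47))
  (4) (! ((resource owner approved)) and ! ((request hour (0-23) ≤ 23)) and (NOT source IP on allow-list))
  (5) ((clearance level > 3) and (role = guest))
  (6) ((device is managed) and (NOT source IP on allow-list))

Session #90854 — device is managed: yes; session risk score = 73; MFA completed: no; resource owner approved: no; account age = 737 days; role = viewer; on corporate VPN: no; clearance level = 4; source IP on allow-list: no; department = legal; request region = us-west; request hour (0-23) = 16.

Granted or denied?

Atomic conditions:
  department ∈ {eng, sales}: legal is not in the set → false
  account age = 893 days: 737 == 893 is false
  on corporate VPN: no → false
  request region ∈ {us-east, us-west}: us-west is in the set → true
  MFA completed: no → false
  session risk score < 47: 73 < 47 is false
  resource owner approved: no → false
  request hour (0-23) ≤ 23: 16 ≤ 23 is true
  NOT source IP on allow-list: no → true
  clearance level > 3: 4 > 3 is true
  role = guest: viewer == guest is false
  device is managed: yes → true
Combine:
[1.2] NOT false = true
[1] false AND true = false
[2] false AND true = false
[3] false AND false = false
[4.1] NOT false = true
[4.2] NOT true = false
[4] true AND false AND true = false
[5] true AND false = false
[6] true AND true = true
[root] false OR false OR false OR false OR false OR true = true
Overall: true → granted

Granted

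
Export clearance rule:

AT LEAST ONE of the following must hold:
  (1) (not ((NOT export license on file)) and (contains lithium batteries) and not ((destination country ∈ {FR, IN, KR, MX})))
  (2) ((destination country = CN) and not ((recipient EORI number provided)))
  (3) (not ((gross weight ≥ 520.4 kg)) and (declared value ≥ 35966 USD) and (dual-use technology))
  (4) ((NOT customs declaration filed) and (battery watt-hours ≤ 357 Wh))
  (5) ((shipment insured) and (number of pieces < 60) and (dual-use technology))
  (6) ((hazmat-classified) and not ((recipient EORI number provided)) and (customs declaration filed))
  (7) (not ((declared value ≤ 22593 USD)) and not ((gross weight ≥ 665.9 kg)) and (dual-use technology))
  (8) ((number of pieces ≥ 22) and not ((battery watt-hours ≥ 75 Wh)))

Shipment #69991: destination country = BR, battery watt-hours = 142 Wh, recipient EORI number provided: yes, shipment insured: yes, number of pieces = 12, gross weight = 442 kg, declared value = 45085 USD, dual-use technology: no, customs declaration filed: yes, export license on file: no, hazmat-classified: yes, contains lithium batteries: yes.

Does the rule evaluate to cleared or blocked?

Atomic conditions:
  NOT export license on file: no → true
  contains lithium batteries: yes → true
  destination country ∈ {FR, IN, KR, MX}: BR is not in the set → false
  destination country = CN: BR == CN is false
  recipient EORI number provided: yes → true
  gross weight ≥ 520.4 kg: 442 ≥ 520.4 is false
  declared value ≥ 35966 USD: 45085 ≥ 35966 is true
  dual-use technology: no → false
  NOT customs declaration filed: yes → false
  battery watt-hours ≤ 357 Wh: 142 ≤ 357 is true
  shipment insured: yes → true
  number of pieces < 60: 12 < 60 is true
  hazmat-classified: yes → true
  customs declaration filed: yes → true
  declared value ≤ 22593 USD: 45085 ≤ 22593 is false
  gross weight ≥ 665.9 kg: 442 ≥ 665.9 is false
  number of pieces ≥ 22: 12 ≥ 22 is false
  battery watt-hours ≥ 75 Wh: 142 ≥ 75 is true
Combine:
[1.1] NOT true = false
[1.3] NOT false = true
[1] false AND true AND true = false
[2.2] NOT true = false
[2] false AND false = false
[3.1] NOT false = true
[3] true AND true AND false = false
[4] false AND true = false
[5] true AND true AND false = false
[6.2] NOT true = false
[6] true AND false AND true = false
[7.1] NOT false = true
[7.2] NOT false = true
[7] true AND true AND false = false
[8.2] NOT true = false
[8] false AND false = false
[root] false OR false OR false OR false OR false OR false OR false OR false = false
Overall: false → blocked

Blocked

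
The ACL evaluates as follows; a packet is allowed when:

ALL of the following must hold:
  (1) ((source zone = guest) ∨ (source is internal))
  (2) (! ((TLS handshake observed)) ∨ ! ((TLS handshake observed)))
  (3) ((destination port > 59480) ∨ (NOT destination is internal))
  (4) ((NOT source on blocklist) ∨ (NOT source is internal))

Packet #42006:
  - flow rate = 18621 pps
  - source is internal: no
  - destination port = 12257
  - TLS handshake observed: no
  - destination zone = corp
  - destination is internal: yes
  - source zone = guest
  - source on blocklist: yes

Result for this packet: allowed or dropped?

Dropped

Atomic conditions:
  source zone = guest: guest == guest is true
  source is internal: no → false
  TLS handshake observed: no → false
  destination port > 59480: 12257 > 59480 is false
  NOT destination is internal: yes → false
  NOT source on blocklist: yes → false
  NOT source is internal: no → true
Combine:
[1] true OR false = true
[2.1] NOT false = true
[2.2] NOT false = true
[2] true OR true = true
[3] false OR false = false
[4] false OR true = true
[root] true AND true AND false AND true = false
Overall: false → dropped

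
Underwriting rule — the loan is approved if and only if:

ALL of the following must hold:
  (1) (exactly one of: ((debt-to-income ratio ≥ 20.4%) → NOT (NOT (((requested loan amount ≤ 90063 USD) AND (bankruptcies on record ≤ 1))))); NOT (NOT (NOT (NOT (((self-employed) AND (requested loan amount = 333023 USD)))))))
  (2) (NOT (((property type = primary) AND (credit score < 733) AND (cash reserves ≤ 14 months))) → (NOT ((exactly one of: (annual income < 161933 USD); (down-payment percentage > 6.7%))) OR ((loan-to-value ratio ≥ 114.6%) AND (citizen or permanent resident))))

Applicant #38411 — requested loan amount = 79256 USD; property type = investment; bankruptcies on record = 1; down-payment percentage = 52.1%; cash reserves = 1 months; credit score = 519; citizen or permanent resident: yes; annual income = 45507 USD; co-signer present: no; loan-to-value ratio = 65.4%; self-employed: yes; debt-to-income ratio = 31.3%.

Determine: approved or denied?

Approved

Atomic conditions:
  debt-to-income ratio ≥ 20.4%: 31.3 ≥ 20.4 is true
  requested loan amount ≤ 90063 USD: 79256 ≤ 90063 is true
  bankruptcies on record ≤ 1: 1 ≤ 1 is true
  self-employed: yes → true
  requested loan amount = 333023 USD: 79256 == 333023 is false
  property type = primary: investment == primary is false
  credit score < 733: 519 < 733 is true
  cash reserves ≤ 14 months: 1 ≤ 14 is true
  annual income < 161933 USD: 45507 < 161933 is true
  down-payment percentage > 6.7%: 52.1 > 6.7 is true
  loan-to-value ratio ≥ 114.6%: 65.4 ≥ 114.6 is false
  citizen or permanent resident: yes → true
Combine:
[1.1.2.1.1] true AND true = true
[1.1.2.1] NOT true = false
[1.1.2] NOT false = true
[1.1] true → true = true
[1.2.1.1.1.1] true AND false = false
[1.2.1.1.1] NOT false = true
[1.2.1.1] NOT true = false
[1.2.1] NOT false = true
[1.2] NOT true = false
[1] exactly-one(true, false) = true
[2.1.1] false AND true AND true = false
[2.1] NOT false = true
[2.2.1.1] exactly-one(true, true) = false
[2.2.1] NOT false = true
[2.2.2] false AND true = false
[2.2] true OR false = true
[2] true → true = true
[root] true AND true = true
Overall: true → approved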